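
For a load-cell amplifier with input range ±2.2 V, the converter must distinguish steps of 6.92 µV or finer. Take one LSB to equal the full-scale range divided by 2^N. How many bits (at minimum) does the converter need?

20 bits

Full-scale range = 2.2 V − (-2.2 V) = 4.4 V.
4.4 V / 6.92 µV = 635800. Since 2^19 = 524288 and 2^20 = 1048576, N = 20.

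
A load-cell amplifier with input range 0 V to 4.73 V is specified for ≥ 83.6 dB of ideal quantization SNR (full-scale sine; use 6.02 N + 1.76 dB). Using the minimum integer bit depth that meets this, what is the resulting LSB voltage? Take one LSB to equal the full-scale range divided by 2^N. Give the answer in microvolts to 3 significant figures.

289 µV

Span = 4.73 V.
N ≥ (83.6 − 1.76)/6.02 = 13.595 → N_min = 14.
LSB = 4.73 V / 2^14 = 289 µV.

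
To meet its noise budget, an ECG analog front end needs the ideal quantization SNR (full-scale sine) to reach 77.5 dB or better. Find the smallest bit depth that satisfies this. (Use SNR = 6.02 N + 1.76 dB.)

13 bits

6.02 N + 1.76 ≥ 77.5 gives N ≥ 12.581, so the minimum integer is 13.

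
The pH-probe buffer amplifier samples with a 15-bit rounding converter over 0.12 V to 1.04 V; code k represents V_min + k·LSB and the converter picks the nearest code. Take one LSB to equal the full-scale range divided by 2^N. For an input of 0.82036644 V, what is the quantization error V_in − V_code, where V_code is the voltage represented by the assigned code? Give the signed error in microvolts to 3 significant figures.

Span: 1.04 V − (0.12 V) = 0.92 V. LSB = 0.92 V / 2^15 ≈ 28.08 µV.
(V_in − V_min)/LSB = (0.82036644 − (0.12)) × 32768/0.92 = 24945.2255 → nearest code k = 24945.
Reconstructed level: 0.12 + 24945 × 0.92/32768 V = 0.82036010742 V.
V_in − V_code = 0.82036644 − (0.82036010742) = +6.33 µV.

+6.33 µV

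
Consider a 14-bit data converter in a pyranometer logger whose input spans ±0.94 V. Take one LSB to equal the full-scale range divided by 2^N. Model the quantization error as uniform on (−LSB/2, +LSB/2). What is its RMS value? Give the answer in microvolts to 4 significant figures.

The full-scale span is 0.94 − (-0.94) = 1.88 V.
Step size = 1.88/16384 V = 114.746 µV.
V_rms = LSB/√12 = 114.746 µV / √12 = 33.12 µV.

33.12 µV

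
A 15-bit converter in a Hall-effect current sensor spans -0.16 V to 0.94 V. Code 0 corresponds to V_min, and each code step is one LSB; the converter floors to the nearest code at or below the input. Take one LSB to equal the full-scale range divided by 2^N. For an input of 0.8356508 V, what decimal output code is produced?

Span: 0.94 V − (-0.16 V) = 1.1 V. LSB = 1.1 V / 2^15 ≈ 33.57 µV.
V_in − V_min = 0.8356508 − (-0.16) = 0.9956508 V.
Divide by LSB: 0.9956508 × 32768/1.1 = 29659.5322.
Truncating gives code 29659.

29659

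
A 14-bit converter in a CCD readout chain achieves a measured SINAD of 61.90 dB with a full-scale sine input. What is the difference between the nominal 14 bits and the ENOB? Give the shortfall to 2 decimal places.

N_eff = (61.90 − 1.76)/6.02 = 9.9900 bits.
Lost resolution: 14 − 9.9900 = 4.0100 bits.

4.01 bits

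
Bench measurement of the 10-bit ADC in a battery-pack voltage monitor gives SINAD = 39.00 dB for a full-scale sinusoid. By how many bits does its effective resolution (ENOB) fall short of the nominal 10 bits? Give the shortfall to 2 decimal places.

3.81 bits

ENOB = (SINAD − 1.76)/6.02 = (39.00 − 1.76)/6.02 = 6.1860 bits.
Shortfall = 10 − 6.1860 = 3.8140 bits.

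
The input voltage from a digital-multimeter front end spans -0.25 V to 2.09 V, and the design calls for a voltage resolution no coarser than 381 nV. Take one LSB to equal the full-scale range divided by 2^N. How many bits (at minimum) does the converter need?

Full-scale range = 2.09 V − (-0.25 V) = 2.34 V.
Need 2^N ≥ 2.34 V / 381 nV = 6.142e6 → N_min = 23.

23 bits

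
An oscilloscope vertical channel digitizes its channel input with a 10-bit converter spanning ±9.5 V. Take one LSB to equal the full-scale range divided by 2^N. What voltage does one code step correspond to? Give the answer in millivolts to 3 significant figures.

18.6 mV

The full-scale span is 9.5 − (-9.5) = 19 V.
2^10 = 1024 levels.
One LSB is 19 V / 1024 = 18.6 mV.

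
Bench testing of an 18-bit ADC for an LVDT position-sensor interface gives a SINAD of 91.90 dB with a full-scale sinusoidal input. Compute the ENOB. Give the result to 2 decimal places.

14.97 bits

ENOB = (SINAD − 1.76) / 6.02 = (91.90 − 1.76) / 6.02 = 90.14 / 6.02 = 14.9734.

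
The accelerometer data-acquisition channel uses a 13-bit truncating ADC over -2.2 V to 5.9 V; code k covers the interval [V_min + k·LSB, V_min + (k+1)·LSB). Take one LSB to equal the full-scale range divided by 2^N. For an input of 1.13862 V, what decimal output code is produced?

Range = 5.9 − (-2.2) = 8.1 V. LSB = 8.1 V / 2^13 ≈ 0.9888 mV.
(V_in − V_min) × 2^13/range = (1.13862 − (-2.2)) × 8192/8.1 = 3376.540.
Floor → code = 3376.

3376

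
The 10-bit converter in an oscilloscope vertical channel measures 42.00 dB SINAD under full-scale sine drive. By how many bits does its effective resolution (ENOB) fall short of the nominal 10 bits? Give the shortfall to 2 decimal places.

Effective bits = (42.00 − 1.76)/6.02 = 6.6844.
Shortfall = 10 − 6.6844 = 3.3156 bits.

3.32 bits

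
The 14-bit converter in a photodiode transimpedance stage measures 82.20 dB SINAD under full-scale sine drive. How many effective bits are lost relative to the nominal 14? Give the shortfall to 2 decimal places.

ENOB = (SINAD − 1.76)/6.02 = (82.20 − 1.76)/6.02 = 13.3621 bits.
Lost resolution: 14 − 13.3621 = 0.6379 bits.

0.64 bits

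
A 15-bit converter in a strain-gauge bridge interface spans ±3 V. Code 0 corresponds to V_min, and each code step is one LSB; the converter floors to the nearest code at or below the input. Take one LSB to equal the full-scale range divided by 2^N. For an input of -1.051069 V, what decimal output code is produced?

10643

Full-scale range = 3 V − (-3 V) = 6 V. LSB = 6 V / 2^15 ≈ 183.1 µV.
(V_in − V_min) × 2^15/range = (-1.051069 − (-3)) × 32768/6 = 10643.762.
Floor → code = 10643.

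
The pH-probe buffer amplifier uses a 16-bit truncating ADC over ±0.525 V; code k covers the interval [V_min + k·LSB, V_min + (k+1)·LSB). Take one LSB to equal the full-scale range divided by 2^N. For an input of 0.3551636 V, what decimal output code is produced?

54935

Range = 0.525 − (-0.525) = 1.05 V. LSB = 1.05 V / 2^16 ≈ 16.02 µV.
V_in − V_min = 0.3551636 − (-0.525) = 0.8801636 V.
Divide by LSB: 0.8801636 × 65536/1.05 = 54935.6207.
Truncating gives code 54935.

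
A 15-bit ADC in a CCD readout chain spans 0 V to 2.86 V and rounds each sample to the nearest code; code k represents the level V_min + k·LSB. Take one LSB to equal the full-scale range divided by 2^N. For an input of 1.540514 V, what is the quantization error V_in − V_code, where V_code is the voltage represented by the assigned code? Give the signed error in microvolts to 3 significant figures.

Full-scale range = 2.86 V. LSB = 2.86 V / 2^15 ≈ 87.28 µV.
(V_in − V_min)/LSB = (1.540514 − (0)) × 32768/2.86 = 17650.1968 → nearest code k = 17650.
Reconstructed level: 0 + 17650 × 2.86/32768 V = 1.5404968262 V.
V_in − V_code = 1.540514 − (1.5404968262) = +17.2 µV.

+17.2 µV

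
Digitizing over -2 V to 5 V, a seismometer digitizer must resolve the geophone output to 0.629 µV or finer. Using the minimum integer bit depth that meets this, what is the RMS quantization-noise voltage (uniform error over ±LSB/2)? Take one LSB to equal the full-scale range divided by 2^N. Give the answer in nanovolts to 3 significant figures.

The full-scale span is 5 − (-2) = 7 V.
Levels needed ≥ 7/0.629 µV = 1.113e7. 2^24 = 16777216 suffices, so N_min = 24.
Step size = 7/16777216 V = 417.23 nV.
V_rms = LSB/√12 = 120 nV.

120 nV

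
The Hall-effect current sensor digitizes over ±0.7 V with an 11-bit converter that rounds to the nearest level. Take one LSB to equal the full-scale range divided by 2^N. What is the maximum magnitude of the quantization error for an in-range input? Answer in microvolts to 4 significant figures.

Span: 0.7 V − (-0.7 V) = 1.4 V.
One LSB is 1.4 V / 2048 = 0.683594 mV.
|e|_max = LSB/2 = 341.8 µV.

341.8 µV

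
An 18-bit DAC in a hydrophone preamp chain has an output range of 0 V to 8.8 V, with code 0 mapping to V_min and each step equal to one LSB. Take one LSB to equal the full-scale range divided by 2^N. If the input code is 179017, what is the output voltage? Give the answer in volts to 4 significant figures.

V_FS = 8.8 V. LSB = 8.8 V / 2^18.
V_out = 0 + 179017 × (8.8/262144) V
      = 0 + 6.00948 = 6.00948 V.

6.009 V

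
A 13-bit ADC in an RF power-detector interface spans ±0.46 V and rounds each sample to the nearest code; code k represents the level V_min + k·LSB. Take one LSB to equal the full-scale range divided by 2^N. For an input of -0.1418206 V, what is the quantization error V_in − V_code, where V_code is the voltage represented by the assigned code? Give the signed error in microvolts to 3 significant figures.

+20.2 µV

The full-scale span is 0.46 − (-0.46) = 0.92 V. LSB = 0.92 V / 2^13 ≈ 112.3 µV.
(-0.1418206 − (-0.46)) / LSB = 0.3181794 × 8192/0.92 = 2833.1800. Nearest integer: k = 2833.
V_code = -0.46 + (2833/8192) × 0.92 = -0.1418408203 V.
e = -0.1418206 − (-0.1418408203) = +20.2 µV.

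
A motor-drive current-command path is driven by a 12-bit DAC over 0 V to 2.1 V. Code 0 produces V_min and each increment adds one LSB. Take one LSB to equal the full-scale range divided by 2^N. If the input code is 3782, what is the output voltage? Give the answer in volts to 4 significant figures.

1.939 V

V_FS = 2.1 V. LSB = 2.1 V / 2^12.
V_out = 0 + 3782 × (2.1/4096) V
      = 0 + 1.93901 = 1.93901 V.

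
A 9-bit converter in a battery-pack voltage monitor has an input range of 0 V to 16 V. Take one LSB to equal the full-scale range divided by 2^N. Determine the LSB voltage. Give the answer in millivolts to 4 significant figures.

V_FS = 16 V.
Number of codes = 2^9 = 512.
LSB = 16 V ÷ 2^9 = 16/512 V = 31.25 mV.

31.25 mV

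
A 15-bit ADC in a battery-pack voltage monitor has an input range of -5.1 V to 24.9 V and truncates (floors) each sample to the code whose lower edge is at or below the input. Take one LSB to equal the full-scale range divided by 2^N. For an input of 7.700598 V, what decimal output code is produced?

The full-scale span is 24.9 − (-5.1) = 30 V. LSB = 30 V / 2^15 ≈ 0.9155 mV.
code = ⌊(V_in − V_min)/LSB⌋ = ⌊(V_in − V_min) × 2^15 / range⌋
     = ⌊(7.700598 − (-5.1)) × 32768 / 30⌋ = ⌊12.800598 × 32768/30⌋
     = ⌊13981.667⌋ = 13981.

13981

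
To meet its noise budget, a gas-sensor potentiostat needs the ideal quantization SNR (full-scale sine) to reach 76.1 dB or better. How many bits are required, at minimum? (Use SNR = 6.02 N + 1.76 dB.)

13 bits

N ≥ (76.1 − 1.76)/6.02 = 12.349 → N_min = 13.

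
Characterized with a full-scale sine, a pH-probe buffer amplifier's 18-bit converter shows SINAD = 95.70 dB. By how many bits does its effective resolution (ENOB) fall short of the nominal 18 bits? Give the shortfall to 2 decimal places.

ENOB = (SINAD − 1.76)/6.02 = (95.70 − 1.76)/6.02 = 15.6047 bits.
Lost resolution: 18 − 15.6047 = 2.3953 bits.

2.40 bits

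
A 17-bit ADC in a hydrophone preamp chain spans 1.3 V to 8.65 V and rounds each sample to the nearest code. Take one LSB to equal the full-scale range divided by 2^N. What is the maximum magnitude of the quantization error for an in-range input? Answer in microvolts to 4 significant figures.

Span: 8.65 V − (1.3 V) = 7.35 V.
Step size = 7.35/131072 V = 56.0760 µV.
|e|_max = LSB/2 = 28.04 µV.

28.04 µV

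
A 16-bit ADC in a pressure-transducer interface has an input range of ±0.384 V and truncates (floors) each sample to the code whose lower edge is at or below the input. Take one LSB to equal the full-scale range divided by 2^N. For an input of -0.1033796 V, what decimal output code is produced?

23946

Range = 0.384 − (-0.384) = 0.768 V. LSB = 0.768 V / 2^16 ≈ 11.72 µV.
V_in − V_min = -0.1033796 − (-0.384) = 0.2806204 V.
Divide by LSB: 0.2806204 × 65536/0.768 = 23946.2741.
Truncating gives code 23946.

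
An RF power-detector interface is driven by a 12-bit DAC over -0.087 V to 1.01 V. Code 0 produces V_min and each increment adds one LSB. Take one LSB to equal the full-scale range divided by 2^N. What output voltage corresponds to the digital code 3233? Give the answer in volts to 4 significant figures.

0.7789 V

The full-scale span is 1.01 − (-0.087) = 1.097 V. LSB = 1.097 V / 2^12.
V_out = -0.087 + 3233 × (1.097/4096) V
      = -0.087 + 0.865869 = 0.778869 V.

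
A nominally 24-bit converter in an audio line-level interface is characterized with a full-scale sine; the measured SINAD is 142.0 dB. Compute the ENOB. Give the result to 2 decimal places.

Inverting SNR = 6.02 N + 1.76: N_eff = (142.0 − 1.76)/6.02 = 23.2957.

23.30 bits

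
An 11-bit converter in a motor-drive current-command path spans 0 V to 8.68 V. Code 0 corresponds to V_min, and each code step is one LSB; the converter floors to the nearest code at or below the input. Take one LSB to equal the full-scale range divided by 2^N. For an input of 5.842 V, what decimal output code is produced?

1378

Full-scale range = 8.68 V. LSB = 8.68 V / 2^11 ≈ 4.238 mV.
(V_in − V_min) × 2^11/range = (5.842 − (0)) × 2048/8.68 = 1378.389.
Floor → code = 1378.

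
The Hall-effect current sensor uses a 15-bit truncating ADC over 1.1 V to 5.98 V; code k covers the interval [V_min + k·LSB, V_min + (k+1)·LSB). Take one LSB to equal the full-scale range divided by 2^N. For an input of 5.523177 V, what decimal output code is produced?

The full-scale span is 5.98 − (1.1) = 4.88 V. LSB = 4.88 V / 2^15 ≈ 148.9 µV.
(V_in − V_min) × 2^15/range = (5.523177 − (1.1)) × 32768/4.88 = 29700.546.
Floor → code = 29700.

29700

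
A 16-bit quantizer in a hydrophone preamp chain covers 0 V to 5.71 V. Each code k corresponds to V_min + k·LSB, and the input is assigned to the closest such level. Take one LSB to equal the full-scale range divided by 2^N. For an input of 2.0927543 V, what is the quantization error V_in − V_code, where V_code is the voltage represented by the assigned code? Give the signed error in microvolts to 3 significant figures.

+34.4 µV

Full-scale range = 5.71 V. LSB = 5.71 V / 2^16 ≈ 87.13 µV.
Position in LSBs: (2.0927543 − (0)) × 65536/5.71 = 24019.3951; rounding gives k = 24019.
V_code = V_min + k × range/2^16 = 0 + 24019 × 5.71/65536 = 2.0927198792 V.
e = 2.0927543 − (2.0927198792) = +34.4 µV.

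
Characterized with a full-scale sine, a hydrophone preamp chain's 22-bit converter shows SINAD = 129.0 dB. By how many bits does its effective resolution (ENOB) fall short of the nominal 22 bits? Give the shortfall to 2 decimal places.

0.86 bits

Effective bits = (129.0 − 1.76)/6.02 = 21.1362.
Shortfall = 22 − 21.1362 = 0.8638 bits.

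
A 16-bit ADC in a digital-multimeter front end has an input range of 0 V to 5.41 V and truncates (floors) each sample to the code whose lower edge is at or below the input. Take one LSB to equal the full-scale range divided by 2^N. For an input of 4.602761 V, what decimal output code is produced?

55757

Span = 5.41 V. LSB = 5.41 V / 2^16 ≈ 82.55 µV.
code = ⌊(V_in − V_min)/LSB⌋ = ⌊(V_in − V_min) × 2^16 / range⌋
     = ⌊(4.602761 − (0)) × 65536 / 5.41⌋ = ⌊4.602761 × 65536/5.41⌋
     = ⌊55757.217⌋ = 55757.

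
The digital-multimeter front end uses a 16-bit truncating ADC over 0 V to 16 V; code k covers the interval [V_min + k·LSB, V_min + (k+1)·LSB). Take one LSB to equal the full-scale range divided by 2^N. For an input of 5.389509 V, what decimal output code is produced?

22075

Full-scale range = 16 V. LSB = 16 V / 2^16 ≈ 244.1 µV.
(V_in − V_min) × 2^16/range = (5.389509 − (0)) × 65536/16 = 22075.429.
Floor → code = 22075.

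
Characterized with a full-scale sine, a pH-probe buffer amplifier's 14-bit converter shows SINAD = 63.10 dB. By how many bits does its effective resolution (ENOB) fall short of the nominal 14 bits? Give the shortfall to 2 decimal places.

3.81 bits

ENOB = (SINAD − 1.76)/6.02 = (63.10 − 1.76)/6.02 = 10.1894 bits.
14 − 10.1894 = 3.81 bits below nominal.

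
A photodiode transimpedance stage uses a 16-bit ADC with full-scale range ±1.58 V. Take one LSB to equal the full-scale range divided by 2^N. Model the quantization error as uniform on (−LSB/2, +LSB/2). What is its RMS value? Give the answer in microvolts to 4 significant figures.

Full-scale range = 1.58 V − (-1.58 V) = 3.16 V.
LSB = 3.16 V ÷ 2^16 = 3.16/65536 V = 48.2178 µV.
For a uniform distribution on [−LSB/2, +LSB/2], V_rms = LSB/√12 = 48.2178 µV/3.4641 = 13.92 µV.

13.92 µV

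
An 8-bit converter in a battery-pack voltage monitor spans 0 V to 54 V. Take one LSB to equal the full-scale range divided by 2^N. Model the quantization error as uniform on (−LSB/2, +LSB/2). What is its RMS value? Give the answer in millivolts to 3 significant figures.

60.9 mV

Full-scale range = 54 V.
LSB = 54 V / 2^8 = 210.94 mV.
For a uniform distribution on [−LSB/2, +LSB/2], V_rms = LSB/√12 = 210.94 mV/3.4641 = 60.9 mV.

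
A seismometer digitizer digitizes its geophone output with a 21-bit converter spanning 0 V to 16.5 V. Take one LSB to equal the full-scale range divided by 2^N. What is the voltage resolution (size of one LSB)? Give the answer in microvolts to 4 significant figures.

7.868 µV

Full-scale range = 16.5 V.
2^21 = 2097152 levels.
Step size = 16.5/2097152 V = 7.868 µV.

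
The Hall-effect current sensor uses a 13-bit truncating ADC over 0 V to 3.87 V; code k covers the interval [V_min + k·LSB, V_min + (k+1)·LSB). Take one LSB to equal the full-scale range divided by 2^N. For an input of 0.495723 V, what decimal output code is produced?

1049

V_FS = 3.87 V. LSB = 3.87 V / 2^13 ≈ 472.4 µV.
V_in − V_min = 0.495723 − (0) = 0.495723 V.
Divide by LSB: 0.495723 × 8192/3.87 = 1049.3444.
Truncating gives code 1049.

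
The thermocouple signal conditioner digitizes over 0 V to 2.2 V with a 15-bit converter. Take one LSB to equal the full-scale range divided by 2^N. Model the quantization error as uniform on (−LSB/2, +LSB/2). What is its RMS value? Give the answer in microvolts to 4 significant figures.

19.38 µV

Span = 2.2 V.
LSB = 2.2 V ÷ 2^15 = 2.2/32768 V = 67.1387 µV.
σ_q = LSB/√12 = 67.1387 µV/3.4641 = 19.38 µV.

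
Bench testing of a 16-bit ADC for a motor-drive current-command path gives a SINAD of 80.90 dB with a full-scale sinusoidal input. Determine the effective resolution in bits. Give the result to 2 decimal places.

Inverting SNR = 6.02 N + 1.76: N_eff = (80.90 − 1.76)/6.02 = 13.1462.

13.15 bits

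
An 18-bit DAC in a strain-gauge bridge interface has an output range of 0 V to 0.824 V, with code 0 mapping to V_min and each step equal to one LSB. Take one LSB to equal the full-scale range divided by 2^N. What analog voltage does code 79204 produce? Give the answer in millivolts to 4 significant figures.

249.0 mV

V_FS = 0.824 V. LSB = 0.824 V / 2^18.
Output = V_min + (79204/262144) × range = 0 + 0.302139 × 0.824 V
      = 0 V + 0.248963 V = 0.248963 V.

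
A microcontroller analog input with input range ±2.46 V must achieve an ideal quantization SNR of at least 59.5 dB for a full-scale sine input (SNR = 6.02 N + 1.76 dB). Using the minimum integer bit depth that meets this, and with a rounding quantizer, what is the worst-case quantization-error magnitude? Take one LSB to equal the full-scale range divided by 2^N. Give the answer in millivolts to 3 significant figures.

The full-scale span is 2.46 − (-2.46) = 4.92 V.
N ≥ (59.5 − 1.76)/6.02 = 9.591 → N_min = 10.
LSB = 4.92 V / 2^10 = 4.8047 mV.
Half an LSB is 2.40 mV.

2.40 mV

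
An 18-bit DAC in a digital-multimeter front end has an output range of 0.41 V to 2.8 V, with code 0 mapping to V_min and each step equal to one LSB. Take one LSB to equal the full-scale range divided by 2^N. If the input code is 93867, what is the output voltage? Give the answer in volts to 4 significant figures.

Range = 2.8 − (0.41) = 2.39 V. LSB = 2.39 V / 2^18.
V_out = 0.41 + 93867 × (2.39/262144) V
      = 0.41 + 0.855797 = 1.26580 V.

1.266 V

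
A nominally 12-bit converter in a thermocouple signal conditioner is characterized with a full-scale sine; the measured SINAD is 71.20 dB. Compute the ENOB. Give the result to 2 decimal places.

11.53 bits

ENOB = (SINAD − 1.76) / 6.02 = (71.20 − 1.76) / 6.02 = 69.44 / 6.02 = 11.5349.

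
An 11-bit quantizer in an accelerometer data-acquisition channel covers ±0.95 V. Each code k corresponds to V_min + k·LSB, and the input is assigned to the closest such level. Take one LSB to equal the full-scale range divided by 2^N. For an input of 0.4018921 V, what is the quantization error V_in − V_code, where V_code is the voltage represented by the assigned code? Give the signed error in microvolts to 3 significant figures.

Span: 0.95 V − (-0.95 V) = 1.9 V. LSB = 1.9 V / 2^11 ≈ 0.9277 mV.
(0.4018921 − (-0.95)) / LSB = 1.3518921 × 2048/1.9 = 1457.1974. Nearest integer: k = 1457.
Reconstructed level: -0.95 + 1457 × 1.9/2048 V = 0.4017089844 V.
e = 0.4018921 − (0.4017089844) = +183 µV.

+183 µV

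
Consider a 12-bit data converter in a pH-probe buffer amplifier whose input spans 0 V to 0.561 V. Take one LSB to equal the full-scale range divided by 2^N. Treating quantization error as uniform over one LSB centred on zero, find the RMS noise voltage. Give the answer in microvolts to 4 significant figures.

Span = 0.561 V.
Step size = 0.561/4096 V = 136.963 µV.
V_rms = LSB/√12 = 136.963 µV / √12 = 39.54 µV.

39.54 µV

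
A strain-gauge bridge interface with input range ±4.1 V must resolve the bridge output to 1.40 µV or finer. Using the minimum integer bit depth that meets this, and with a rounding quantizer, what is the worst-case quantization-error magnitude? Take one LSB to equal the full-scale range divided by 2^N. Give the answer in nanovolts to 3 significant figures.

489 nV

Span: 4.1 V − (-4.1 V) = 8.2 V.
Required number of levels: 8.2/1.40 µV = 5.8571e6; smallest N with 2^N ≥ that is 23.
Step size = 8.2/8388608 V = 0.97752 µV.
|e|_max = LSB/2 = 489 nV.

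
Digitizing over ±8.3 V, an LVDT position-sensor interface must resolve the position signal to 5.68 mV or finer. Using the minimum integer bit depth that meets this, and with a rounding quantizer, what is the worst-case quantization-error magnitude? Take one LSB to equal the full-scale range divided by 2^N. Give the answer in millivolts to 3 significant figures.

2.03 mV

Full-scale range = 8.3 V − (-8.3 V) = 16.6 V.
16.6 V / 5.68 mV = 2923. Since 2^11 = 2048 and 2^12 = 4096, N = 12.
Step size = 16.6/4096 V = 4.0527 mV.
Half an LSB is 2.03 mV.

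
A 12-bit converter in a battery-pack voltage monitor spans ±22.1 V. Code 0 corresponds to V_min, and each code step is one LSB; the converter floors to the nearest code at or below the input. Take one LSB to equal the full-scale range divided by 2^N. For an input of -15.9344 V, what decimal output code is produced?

Full-scale range = 22.1 V − (-22.1 V) = 44.2 V. LSB = 44.2 V / 2^12 ≈ 10.79 mV.
V_in − V_min = -15.9344 − (-22.1) = 6.1656 V.
Divide by LSB: 6.1656 × 4096/44.2 = 571.3642.
Truncating gives code 571.

571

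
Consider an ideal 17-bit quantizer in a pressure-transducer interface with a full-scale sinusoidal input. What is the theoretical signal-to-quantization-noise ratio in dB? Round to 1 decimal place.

Ideal quantization SNR: 6.02 × 17 + 1.76 dB = 104.1 dB.

104.1 dB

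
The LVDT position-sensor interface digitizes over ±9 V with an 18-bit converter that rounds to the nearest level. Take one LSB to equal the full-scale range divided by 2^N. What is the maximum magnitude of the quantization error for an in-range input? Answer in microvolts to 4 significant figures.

34.33 µV

The full-scale span is 9 − (-9) = 18 V.
Step size = 18/262144 V = 68.6646 µV.
A rounding quantizer has |error| ≤ LSB/2 = 34.33 µV.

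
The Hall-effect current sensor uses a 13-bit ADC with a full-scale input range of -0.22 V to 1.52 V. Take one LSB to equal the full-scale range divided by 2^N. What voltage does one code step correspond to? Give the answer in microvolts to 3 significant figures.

The full-scale span is 1.52 − (-0.22) = 1.74 V.
There are 2^13 = 8192 steps.
One LSB is 1.74 V / 8192 = 212 µV.

212 µV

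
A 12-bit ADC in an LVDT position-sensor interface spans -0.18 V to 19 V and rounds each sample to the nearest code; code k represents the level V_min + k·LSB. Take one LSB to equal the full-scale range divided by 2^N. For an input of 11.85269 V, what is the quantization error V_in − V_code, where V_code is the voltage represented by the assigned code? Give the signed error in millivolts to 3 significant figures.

Span: 19 V − (-0.18 V) = 19.18 V. LSB = 19.18 V / 2^12 ≈ 4.683 mV.
Position in LSBs: (11.85269 − (-0.18)) × 4096/19.18 = 2569.6506; rounding gives k = 2570.
Reconstructed level: -0.18 + 2570 × 19.18/4096 V = 11.85432617 V.
e = 11.85269 − (11.85432617) = −1.64 mV.

−1.64 mV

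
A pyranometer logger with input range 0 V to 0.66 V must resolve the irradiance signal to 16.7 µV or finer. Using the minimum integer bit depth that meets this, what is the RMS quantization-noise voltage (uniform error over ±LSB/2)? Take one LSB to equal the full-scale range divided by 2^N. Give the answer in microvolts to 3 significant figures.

2.91 µV

Full-scale range = 0.66 V.
Levels needed ≥ 0.66/16.7 µV = 39520. 2^16 = 65536 suffices, so N_min = 16.
One LSB is 0.66 V / 65536 = 10.071 µV.
σ_q = LSB/√12 = 10.071 µV/3.4641 = 2.91 µV.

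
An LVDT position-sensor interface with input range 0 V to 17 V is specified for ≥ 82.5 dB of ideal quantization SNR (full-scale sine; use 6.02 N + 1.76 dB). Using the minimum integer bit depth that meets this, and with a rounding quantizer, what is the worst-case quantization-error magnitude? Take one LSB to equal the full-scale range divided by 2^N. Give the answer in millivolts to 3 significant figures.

0.519 mV

Full-scale range = 17 V.
Required N = ⌈(82.5 − 1.76)/6.02⌉ = ⌈13.412⌉ = 14.
LSB = 17 V / 2^14 = 1.0376 mV.
Max error for round-to-nearest is LSB/2 = 0.519 mV.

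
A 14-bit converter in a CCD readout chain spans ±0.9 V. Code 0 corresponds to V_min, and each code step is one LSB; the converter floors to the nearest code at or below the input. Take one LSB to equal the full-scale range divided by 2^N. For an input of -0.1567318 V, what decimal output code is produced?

6765

Range = 0.9 − (-0.9) = 1.8 V. LSB = 1.8 V / 2^14 ≈ 109.9 µV.
(V_in − V_min) × 2^14/range = (-0.1567318 − (-0.9)) × 16384/1.8 = 6765.392.
Floor → code = 6765.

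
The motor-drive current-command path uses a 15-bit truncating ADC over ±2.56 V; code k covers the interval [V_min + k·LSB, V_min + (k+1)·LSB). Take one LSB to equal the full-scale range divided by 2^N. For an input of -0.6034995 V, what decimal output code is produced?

12521

Span: 2.56 V − (-2.56 V) = 5.12 V. LSB = 5.12 V / 2^15 ≈ 156.2 µV.
(V_in − V_min) × 2^15/range = (-0.6034995 − (-2.56)) × 32768/5.12 = 12521.603.
Floor → code = 12521.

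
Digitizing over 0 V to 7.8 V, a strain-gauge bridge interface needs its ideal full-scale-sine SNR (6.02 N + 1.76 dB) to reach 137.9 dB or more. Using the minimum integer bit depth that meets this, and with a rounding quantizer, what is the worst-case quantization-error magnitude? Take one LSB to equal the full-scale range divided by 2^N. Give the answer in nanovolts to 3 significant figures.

Span = 7.8 V.
Solving 6.02 N ≥ 137.9 − 1.76: N ≥ 22.615. Round up → N = 23.
LSB = 7.8 V / 2^23 = 0.92983 µV.
Max error for round-to-nearest is LSB/2 = 465 nV.

465 nV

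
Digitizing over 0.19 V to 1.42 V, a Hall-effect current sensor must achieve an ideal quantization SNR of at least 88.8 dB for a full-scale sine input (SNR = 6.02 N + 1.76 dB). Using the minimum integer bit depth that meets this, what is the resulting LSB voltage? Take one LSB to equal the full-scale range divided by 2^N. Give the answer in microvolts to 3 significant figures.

37.5 µV

The full-scale span is 1.42 − (0.19) = 1.23 V.
N ≥ (88.8 − 1.76)/6.02 = 14.458 → N_min = 15.
One LSB is 1.23 V / 32768 = 37.5 µV.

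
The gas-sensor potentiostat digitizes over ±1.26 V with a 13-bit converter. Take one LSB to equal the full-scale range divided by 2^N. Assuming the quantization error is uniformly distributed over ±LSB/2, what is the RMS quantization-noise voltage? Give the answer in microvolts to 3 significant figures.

88.8 µV

Range = 1.26 − (-1.26) = 2.52 V.
LSB = 2.52 V / 2^13 = 307.62 µV.
V_rms = LSB/√12 = 307.62 µV / √12 = 88.8 µV.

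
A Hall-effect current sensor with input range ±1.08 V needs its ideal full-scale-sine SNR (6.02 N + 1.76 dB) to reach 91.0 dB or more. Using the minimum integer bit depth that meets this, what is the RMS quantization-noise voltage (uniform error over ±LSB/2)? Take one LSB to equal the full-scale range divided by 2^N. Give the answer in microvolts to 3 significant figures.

19.0 µV

Range = 1.08 − (-1.08) = 2.16 V.
6.02 N + 1.76 ≥ 91.0 gives N ≥ 14.824, so the minimum integer is 15.
LSB = 2.16 V / 2^15 = 65.918 µV.
RMS noise = LSB/√12 = 19.0 µV.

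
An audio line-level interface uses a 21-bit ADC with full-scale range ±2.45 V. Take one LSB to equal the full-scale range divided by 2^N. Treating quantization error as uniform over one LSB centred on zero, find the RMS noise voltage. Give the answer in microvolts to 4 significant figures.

Range = 2.45 − (-2.45) = 4.9 V.
LSB = 4.9 V / 2^21 = 2.33650 µV.
RMS of a uniform error over width LSB is LSB/√12 = 0.6745 µV.

0.6745 µV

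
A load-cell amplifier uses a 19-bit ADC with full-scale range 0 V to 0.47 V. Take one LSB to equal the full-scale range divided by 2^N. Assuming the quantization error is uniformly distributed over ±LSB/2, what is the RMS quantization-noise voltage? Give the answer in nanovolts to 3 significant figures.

Span = 0.47 V.
LSB = 0.47 V ÷ 2^19 = 0.47/524288 V = 0.89645 µV.
σ_q = LSB/√12 = 0.89645 µV/3.4641 = 259 nV.

259 nV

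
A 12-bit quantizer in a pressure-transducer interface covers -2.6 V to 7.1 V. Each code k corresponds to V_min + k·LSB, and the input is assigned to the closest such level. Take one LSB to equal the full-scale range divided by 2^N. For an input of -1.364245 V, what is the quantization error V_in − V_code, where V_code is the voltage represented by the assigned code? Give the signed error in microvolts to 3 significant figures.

Span: 7.1 V − (-2.6 V) = 9.7 V. LSB = 9.7 V / 2^12 ≈ 2.368 mV.
Position in LSBs: (-1.364245 − (-2.6)) × 4096/9.7 = 521.8198; rounding gives k = 522.
Reconstructed level: -2.6 + 522 × 9.7/4096 V = -1.363818359 V.
V_in − V_code = -1.364245 − (-1.363818359) = −427 µV.

−427 µV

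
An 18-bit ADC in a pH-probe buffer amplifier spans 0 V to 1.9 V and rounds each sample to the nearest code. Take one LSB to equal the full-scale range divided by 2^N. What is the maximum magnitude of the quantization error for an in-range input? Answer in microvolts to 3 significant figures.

3.62 µV

V_FS = 1.9 V.
LSB = 1.9 V / 2^18 = 7.2479 µV.
A rounding quantizer has |error| ≤ LSB/2 = 3.62 µV.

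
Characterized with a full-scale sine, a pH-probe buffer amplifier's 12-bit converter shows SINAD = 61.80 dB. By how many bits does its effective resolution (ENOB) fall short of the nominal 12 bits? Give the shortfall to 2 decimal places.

N_eff = (61.80 − 1.76)/6.02 = 9.9734 bits.
Shortfall = 12 − 9.9734 = 2.0266 bits.

2.03 bits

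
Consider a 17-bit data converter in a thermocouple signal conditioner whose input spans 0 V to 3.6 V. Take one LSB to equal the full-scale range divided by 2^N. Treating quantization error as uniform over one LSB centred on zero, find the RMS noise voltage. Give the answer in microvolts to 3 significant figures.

V_FS = 3.6 V.
LSB = 3.6 V / 2^17 = 27.466 µV.
σ_q = LSB/√12 = 27.466 µV/3.4641 = 7.93 µV.

7.93 µV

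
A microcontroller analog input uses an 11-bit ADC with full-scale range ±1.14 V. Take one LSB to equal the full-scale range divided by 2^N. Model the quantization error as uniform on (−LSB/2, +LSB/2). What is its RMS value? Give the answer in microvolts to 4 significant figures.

321.4 µV

The full-scale span is 1.14 − (-1.14) = 2.28 V.
Step size = 2.28/2048 V = 1.11328 mV.
V_rms = LSB/√12 = 1.11328 mV / √12 = 321.4 µV.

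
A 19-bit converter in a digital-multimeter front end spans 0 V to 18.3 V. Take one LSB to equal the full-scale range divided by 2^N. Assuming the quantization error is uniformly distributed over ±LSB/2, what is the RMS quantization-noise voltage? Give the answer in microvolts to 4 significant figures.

V_FS = 18.3 V.
LSB = 18.3 V / 2^19 = 34.9045 µV.
σ_q = LSB/√12 = 34.9045 µV/3.4641 = 10.08 µV.

10.08 µV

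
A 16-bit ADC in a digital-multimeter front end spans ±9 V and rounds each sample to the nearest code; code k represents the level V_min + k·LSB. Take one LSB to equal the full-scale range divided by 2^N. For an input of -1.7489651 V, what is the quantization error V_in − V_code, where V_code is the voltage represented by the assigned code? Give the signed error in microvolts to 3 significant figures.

+58.3 µV

Range = 9 − (-9) = 18 V. LSB = 18 V / 2^16 ≈ 274.7 µV.
(V_in − V_min)/LSB = (-1.7489651 − (-9)) × 65536/18 = 26400.2124 → nearest code k = 26400.
Reconstructed level: -9 + 26400 × 18/65536 V = -1.7490234375 V.
V_in − V_code = -1.7489651 − (-1.7490234375) = +58.3 µV.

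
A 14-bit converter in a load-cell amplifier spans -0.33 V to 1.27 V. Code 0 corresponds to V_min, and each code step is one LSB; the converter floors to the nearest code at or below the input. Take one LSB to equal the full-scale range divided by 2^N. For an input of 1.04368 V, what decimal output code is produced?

The full-scale span is 1.27 − (-0.33) = 1.6 V. LSB = 1.6 V / 2^14 ≈ 97.66 µV.
(V_in − V_min) × 2^14/range = (1.04368 − (-0.33)) × 16384/1.6 = 14066.483.
Floor → code = 14066.

14066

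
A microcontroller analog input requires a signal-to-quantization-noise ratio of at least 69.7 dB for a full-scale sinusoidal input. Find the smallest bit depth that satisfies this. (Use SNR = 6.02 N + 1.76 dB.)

6.02 N + 1.76 ≥ 69.7 gives N ≥ 11.286, so the minimum integer is 12.

12 bits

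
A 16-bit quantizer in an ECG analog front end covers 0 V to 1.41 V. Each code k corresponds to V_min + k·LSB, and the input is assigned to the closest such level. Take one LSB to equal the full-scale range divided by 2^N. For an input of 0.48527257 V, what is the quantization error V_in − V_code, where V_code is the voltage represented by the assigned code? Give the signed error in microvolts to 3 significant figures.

+4.17 µV

V_FS = 1.41 V. LSB = 1.41 V / 2^16 ≈ 21.51 µV.
(V_in − V_min)/LSB = (0.48527257 − (0)) × 65536/1.41 = 22555.1937 → nearest code k = 22555.
V_code = 0 + (22555/65536) × 1.41 = 0.48526840210 V.
V_in − V_code = 0.48527257 − (0.48526840210) = +4.17 µV.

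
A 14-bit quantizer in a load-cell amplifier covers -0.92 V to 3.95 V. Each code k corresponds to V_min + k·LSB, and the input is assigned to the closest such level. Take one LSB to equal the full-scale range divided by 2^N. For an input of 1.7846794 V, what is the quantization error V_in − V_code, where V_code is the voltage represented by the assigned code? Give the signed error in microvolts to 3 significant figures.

+81.6 µV

Full-scale range = 3.95 V − (-0.92 V) = 4.87 V. LSB = 4.87 V / 2^14 ≈ 297.2 µV.
(1.7846794 − (-0.92)) / LSB = 2.7046794 × 16384/4.87 = 9099.2746. Nearest integer: k = 9099.
V_code = V_min + k × range/2^14 = -0.92 + 9099 × 4.87/16384 = 1.7845977783 V.
V_in − V_code = 1.7846794 − (1.7845977783) = +81.6 µV.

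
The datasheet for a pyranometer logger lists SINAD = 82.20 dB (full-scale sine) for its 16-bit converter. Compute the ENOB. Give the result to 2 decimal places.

13.36 bits

ENOB = (SINAD − 1.76) / 6.02 = (82.20 − 1.76) / 6.02 = 80.44 / 6.02 = 13.3621.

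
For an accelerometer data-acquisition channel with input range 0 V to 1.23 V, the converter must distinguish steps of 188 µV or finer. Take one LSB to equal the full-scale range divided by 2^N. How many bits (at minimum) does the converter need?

V_FS = 1.23 V.
Need 2^N ≥ 1.23 V / 188 µV = 6543 → N_min = 13.

13 bits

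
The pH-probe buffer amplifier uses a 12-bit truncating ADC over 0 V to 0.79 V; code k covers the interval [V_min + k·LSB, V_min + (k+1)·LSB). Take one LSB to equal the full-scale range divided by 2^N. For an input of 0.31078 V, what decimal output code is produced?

1611

V_FS = 0.79 V. LSB = 0.79 V / 2^12 ≈ 192.9 µV.
(V_in − V_min) × 2^12/range = (0.31078 − (0)) × 4096/0.79 = 1611.335.
Floor → code = 1611.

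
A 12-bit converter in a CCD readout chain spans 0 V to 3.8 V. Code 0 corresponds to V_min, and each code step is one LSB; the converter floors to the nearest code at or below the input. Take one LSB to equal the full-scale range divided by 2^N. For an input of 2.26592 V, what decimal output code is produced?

Range is 3.8 V. LSB = 3.8 V / 2^12 ≈ 0.9277 mV.
code = ⌊(V_in − V_min)/LSB⌋ = ⌊(V_in − V_min) × 2^12 / range⌋
     = ⌊(2.26592 − (0)) × 4096 / 3.8⌋ = ⌊2.26592 × 4096/3.8⌋
     = ⌊2442.423⌋ = 2442.

2442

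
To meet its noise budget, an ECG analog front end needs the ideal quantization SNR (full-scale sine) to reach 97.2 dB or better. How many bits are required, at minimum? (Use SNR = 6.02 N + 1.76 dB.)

6.02 N + 1.76 ≥ 97.2 gives N ≥ 15.854, so the minimum integer is 16.

16 bits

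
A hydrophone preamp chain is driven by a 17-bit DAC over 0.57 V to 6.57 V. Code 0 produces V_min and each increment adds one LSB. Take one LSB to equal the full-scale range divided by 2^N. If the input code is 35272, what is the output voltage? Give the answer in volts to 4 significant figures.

Span: 6.57 V − (0.57 V) = 6 V. LSB = 6 V / 2^17.
V_out = V_min + code × LSB = 0.57 V + 35272 × 6 V / 131072
      = 0.57 V + 1.61462 V = 2.18462 V.

2.185 V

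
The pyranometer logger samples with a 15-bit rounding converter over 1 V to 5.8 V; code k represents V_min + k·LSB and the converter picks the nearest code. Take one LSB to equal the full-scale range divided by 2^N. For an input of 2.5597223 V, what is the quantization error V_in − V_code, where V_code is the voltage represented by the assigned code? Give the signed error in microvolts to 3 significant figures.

−43.3 µV

Span: 5.8 V − (1 V) = 4.8 V. LSB = 4.8 V / 2^15 ≈ 146.5 µV.
(V_in − V_min)/LSB = (2.5597223 − (1)) × 32768/4.8 = 10647.7042 → nearest code k = 10648.
Reconstructed level: 1 + 10648 × 4.8/32768 V = 2.5597656250 V.
Error = V_in − V_code = 2.5597223 − (2.5597656250) = −43.3 µV.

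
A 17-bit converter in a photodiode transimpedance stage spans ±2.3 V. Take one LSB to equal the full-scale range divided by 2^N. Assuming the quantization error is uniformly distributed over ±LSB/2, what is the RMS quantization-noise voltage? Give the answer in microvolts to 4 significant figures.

10.13 µV

The full-scale span is 2.3 − (-2.3) = 4.6 V.
One LSB is 4.6 V / 131072 = 35.0952 µV.
V_rms = LSB/√12 = 35.0952 µV / √12 = 10.13 µV.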